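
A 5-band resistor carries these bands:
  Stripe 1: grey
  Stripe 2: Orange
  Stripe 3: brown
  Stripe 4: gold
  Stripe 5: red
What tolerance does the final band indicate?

±2%

The last band, red, is the tolerance band.
Red corresponds to ±2%.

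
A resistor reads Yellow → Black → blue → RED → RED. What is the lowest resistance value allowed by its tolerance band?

Yellow → 4 (first significant figure)
Black → 0 (second significant figure)
Blue → 6 (third significant figure)
Red → ×10^2 multiplier
Red → ±2% tolerance
406 × 100 = 40600 Ω
Lowest = 40600 × (1 − 2/100) = 39788 Ω.

39788 Ω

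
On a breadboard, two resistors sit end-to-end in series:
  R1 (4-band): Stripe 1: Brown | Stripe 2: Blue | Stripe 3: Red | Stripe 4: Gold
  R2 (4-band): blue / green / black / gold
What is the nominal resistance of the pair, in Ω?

1665 Ω

R1: brown, blue → 16; red ×10^2 → 1600 Ω.
R2: blue, green → 65; black ×1 → 65 Ω.
Series: 1600 + 65 = 1665 Ω.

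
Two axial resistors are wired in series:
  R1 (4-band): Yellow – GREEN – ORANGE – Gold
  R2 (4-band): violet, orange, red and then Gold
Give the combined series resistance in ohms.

R1: yellow, green → 45; orange ×10^3 → 45000 Ω.
R2: violet, orange → 73; red ×10^2 → 7300 Ω.
Series: 45000 + 7300 = 52300 Ω.

52300 Ω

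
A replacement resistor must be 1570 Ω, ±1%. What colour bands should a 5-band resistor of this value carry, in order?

1570 Ω = 157 × 10^1.
1 → brown
5 → green
7 → violet
Multiplier 10^1 → brown.
±1% tolerance → brown.

brown, green, violet, brown, brown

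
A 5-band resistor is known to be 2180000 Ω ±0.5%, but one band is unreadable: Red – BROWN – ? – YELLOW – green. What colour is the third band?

2180000 Ω = 218 × 10^4.
The third band gives digit 8 of the significand, and 8 is grey.

grey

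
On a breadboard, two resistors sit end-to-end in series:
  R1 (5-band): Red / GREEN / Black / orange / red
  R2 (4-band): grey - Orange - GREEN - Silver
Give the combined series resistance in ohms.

8550000 Ω

R1: red, green, black → 250; orange ×10^3 → 250000 Ω.
R2: grey, orange → 83; green ×10^5 → 8300000 Ω.
Series: 250000 + 8300000 = 8550000 Ω.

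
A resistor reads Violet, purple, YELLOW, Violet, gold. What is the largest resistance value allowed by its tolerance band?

8127000000 Ω

Violet → 7 (first significant figure)
Violet → 7 (second significant figure)
Yellow → 4 (third significant figure)
Violet → ×10^7 multiplier
Gold → ±5% tolerance
774 × 10000000 = 7740000000 Ω
Largest = 7740000000 × (1 + 5/100) = 8127000000 Ω.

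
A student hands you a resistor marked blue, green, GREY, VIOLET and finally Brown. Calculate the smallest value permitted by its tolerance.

Blue → 6 (first significant figure)
Green → 5 (second significant figure)
Grey → 8 (third significant figure)
Violet → ×10^7 multiplier
Brown → ±1% tolerance
658 × 10000000 = 6580000000 Ω
Smallest = 6580000000 × (1 − 1/100) = 6514200000 Ω.

6514200000 Ω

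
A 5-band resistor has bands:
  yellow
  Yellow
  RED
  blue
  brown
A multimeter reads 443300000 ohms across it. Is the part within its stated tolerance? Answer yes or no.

yes

Yellow → 4 (first significant figure)
Yellow → 4 (second significant figure)
Red → 2 (third significant figure)
Blue → ×10^6 multiplier
Brown → ±1% tolerance
442 × 1000000 = 442000000 Ω
Allowed range: 437580000 Ω to 446420000 Ω.
443300000 ohms lies inside that range.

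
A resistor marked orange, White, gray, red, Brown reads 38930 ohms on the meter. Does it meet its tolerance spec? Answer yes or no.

no

Orange → 3 (first significant figure)
White → 9 (second significant figure)
Grey → 8 (third significant figure)
Red → ×10^2 multiplier
Brown → ±1% tolerance
398 × 100 = 39800 Ω
Allowed range: 39402 Ω to 40198 Ω.
38930 ohms lies outside that range.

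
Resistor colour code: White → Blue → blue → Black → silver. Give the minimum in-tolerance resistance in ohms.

869.4 Ω

White → 9 (first significant figure)
Blue → 6 (second significant figure)
Blue → 6 (third significant figure)
Black → ×1 multiplier
Silver → ±10% tolerance
966 × 1 = 966 Ω
Minimum = 966 × (1 − 10/100) = 869.4 Ω.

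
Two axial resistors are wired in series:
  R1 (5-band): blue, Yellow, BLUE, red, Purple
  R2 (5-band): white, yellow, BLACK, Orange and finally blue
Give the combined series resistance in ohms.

R1: blue, yellow, blue → 646; red ×10^2 → 64600 Ω.
R2: white, yellow, black → 940; orange ×10^3 → 940000 Ω.
Series: 64600 + 940000 = 1004600 Ω.

1004600 Ω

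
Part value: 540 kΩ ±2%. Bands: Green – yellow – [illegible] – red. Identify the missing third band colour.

540000 Ω = 54 × 10^4.
The third band is the multiplier, 10^4, which is yellow.

yellow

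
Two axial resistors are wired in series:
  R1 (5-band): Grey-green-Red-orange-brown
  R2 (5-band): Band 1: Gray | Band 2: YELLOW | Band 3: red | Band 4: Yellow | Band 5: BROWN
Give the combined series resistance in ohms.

9272000 Ω

R1: grey, green, red → 852; orange ×10^3 → 852000 Ω.
R2: grey, yellow, red → 842; yellow ×10^4 → 8420000 Ω.
Series: 852000 + 8420000 = 9272000 Ω.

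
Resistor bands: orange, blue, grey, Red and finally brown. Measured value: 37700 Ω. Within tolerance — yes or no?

no

Orange → 3 (first significant figure)
Blue → 6 (second significant figure)
Grey → 8 (third significant figure)
Red → ×10^2 multiplier
Brown → ±1% tolerance
368 × 100 = 36800 Ω
Allowed range: 36432 Ω to 37168 Ω.
37700 Ω lies outside that range.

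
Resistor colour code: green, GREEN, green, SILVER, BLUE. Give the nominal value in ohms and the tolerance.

5.55 Ω ±0.25%

Green → 5 (first significant figure)
Green → 5 (second significant figure)
Green → 5 (third significant figure)
Silver → ×0.01 multiplier
Blue → ±0.25% tolerance
555 × 0.01 = 5.55 Ω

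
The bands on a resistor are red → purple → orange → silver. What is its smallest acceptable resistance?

24300 Ω

Red → 2 (first significant figure)
Violet → 7 (second significant figure)
Orange → ×10^3 multiplier
Silver → ±10% tolerance
27 × 1000 = 27000 Ω
Smallest = 27000 × (1 − 10/100) = 24300 Ω.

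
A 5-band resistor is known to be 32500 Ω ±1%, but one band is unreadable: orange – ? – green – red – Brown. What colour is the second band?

32500 Ω = 325 × 10^2.
The second band gives digit 2 of the significand, and 2 is red.

red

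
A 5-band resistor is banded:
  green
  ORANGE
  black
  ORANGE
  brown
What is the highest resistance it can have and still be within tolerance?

535300 Ω

Green → 5 (first significant figure)
Orange → 3 (second significant figure)
Black → 0 (third significant figure)
Orange → ×10^3 multiplier
Brown → ±1% tolerance
530 × 1000 = 530000 Ω
Highest = 530000 × (1 + 1/100) = 535300 Ω.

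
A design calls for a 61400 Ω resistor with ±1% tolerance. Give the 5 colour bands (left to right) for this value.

blue, brown, yellow, red, brown

61400 Ω = 614 × 10^2.
6 → blue
1 → brown
4 → yellow
Multiplier 10^2 → red.
±1% tolerance → brown.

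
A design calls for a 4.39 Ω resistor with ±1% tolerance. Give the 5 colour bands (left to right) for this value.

4.39 Ω = 439 × 10^-2.
4 → yellow
3 → orange
9 → white
Multiplier 10^-2 → silver.
±1% tolerance → brown.

yellow, orange, white, silver, brown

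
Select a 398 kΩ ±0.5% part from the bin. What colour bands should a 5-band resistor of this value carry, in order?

398000 Ω = 398 × 10^3.
3 → orange
9 → white
8 → grey
Multiplier 10^3 → orange.
±0.5% tolerance → green.

orange, white, grey, orange, green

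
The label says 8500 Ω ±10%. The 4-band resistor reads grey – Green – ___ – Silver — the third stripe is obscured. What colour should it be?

8500 Ω = 85 × 10^2.
The third band is the multiplier, 10^2, which is red.

red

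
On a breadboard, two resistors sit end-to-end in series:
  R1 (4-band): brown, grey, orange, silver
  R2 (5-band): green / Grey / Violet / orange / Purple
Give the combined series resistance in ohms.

605000 Ω

R1: brown, grey → 18; orange ×10^3 → 18000 Ω.
R2: green, grey, violet → 587; orange ×10^3 → 587000 Ω.
Series: 18000 + 587000 = 605000 Ω.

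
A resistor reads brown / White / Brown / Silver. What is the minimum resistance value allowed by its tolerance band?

Brown → 1 (first significant figure)
White → 9 (second significant figure)
Brown → ×10 multiplier
Silver → ±10% tolerance
19 × 10 = 190 Ω
Minimum = 190 × (1 − 10/100) = 171 Ω.

171 Ω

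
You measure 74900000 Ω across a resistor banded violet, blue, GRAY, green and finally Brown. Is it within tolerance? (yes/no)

no

Violet → 7 (first significant figure)
Blue → 6 (second significant figure)
Grey → 8 (third significant figure)
Green → ×10^5 multiplier
Brown → ±1% tolerance
768 × 100000 = 76800000 Ω
Allowed range: 76032000 Ω to 77568000 Ω.
74900000 Ω lies outside that range.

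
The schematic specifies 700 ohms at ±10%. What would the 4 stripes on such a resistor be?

violet, black, brown, silver

700 Ω = 70 × 10^1.
7 → violet
0 → black
Multiplier 10^1 → brown.
±10% tolerance → silver.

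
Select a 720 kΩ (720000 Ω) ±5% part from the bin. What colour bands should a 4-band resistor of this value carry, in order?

violet, red, yellow, gold

720000 Ω = 72 × 10^4.
7 → violet
2 → red
Multiplier 10^4 → yellow.
±5% tolerance → gold.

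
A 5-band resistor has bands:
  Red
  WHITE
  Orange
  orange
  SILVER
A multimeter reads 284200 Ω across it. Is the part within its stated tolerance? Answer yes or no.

yes

Red → 2 (first significant figure)
White → 9 (second significant figure)
Orange → 3 (third significant figure)
Orange → ×10^3 multiplier
Silver → ±10% tolerance
293 × 1000 = 293000 Ω
Allowed range: 263700 Ω to 322300 Ω.
284200 Ω lies inside that range.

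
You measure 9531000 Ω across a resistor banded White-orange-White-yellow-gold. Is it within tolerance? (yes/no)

White → 9 (first significant figure)
Orange → 3 (second significant figure)
White → 9 (third significant figure)
Yellow → ×10^4 multiplier
Gold → ±5% tolerance
939 × 10000 = 9390000 Ω
Allowed range: 8920500 Ω to 9859500 Ω.
9531000 Ω lies inside that range.

yes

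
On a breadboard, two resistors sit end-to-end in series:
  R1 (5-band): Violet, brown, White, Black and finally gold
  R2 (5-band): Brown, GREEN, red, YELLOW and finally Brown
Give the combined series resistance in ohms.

1520719 Ω

R1: violet, brown, white → 719; black ×1 → 719 Ω.
R2: brown, green, red → 152; yellow ×10^4 → 1520000 Ω.
Series: 719 + 1520000 = 1520719 Ω.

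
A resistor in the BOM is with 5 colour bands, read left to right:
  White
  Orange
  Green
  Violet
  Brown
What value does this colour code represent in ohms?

9350000000 Ω

White → 9 (first significant figure)
Orange → 3 (second significant figure)
Green → 5 (third significant figure)
Violet → ×10^7 multiplier
935 × 10000000 = 9350000000 Ω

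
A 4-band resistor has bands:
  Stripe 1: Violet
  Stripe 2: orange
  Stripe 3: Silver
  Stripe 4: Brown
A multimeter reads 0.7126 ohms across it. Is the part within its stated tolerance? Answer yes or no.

no

Violet → 7 (first significant figure)
Orange → 3 (second significant figure)
Silver → ×0.01 multiplier
Brown → ±1% tolerance
73 × 0.01 = 0.73 Ω
Allowed range: 0.7227 Ω to 0.7373 Ω.
0.7126 ohms lies outside that range.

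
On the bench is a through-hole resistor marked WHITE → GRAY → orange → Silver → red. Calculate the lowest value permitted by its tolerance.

White → 9 (first significant figure)
Grey → 8 (second significant figure)
Orange → 3 (third significant figure)
Silver → ×0.01 multiplier
Red → ±2% tolerance
983 × 0.01 = 9.83 Ω
Lowest = 9.83 × (1 − 2/100) = 9.6334 Ω.

9.6334 Ω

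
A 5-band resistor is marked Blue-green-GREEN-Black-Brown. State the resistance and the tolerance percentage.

Blue → 6 (first significant figure)
Green → 5 (second significant figure)
Green → 5 (third significant figure)
Black → ×1 multiplier
Brown → ±1% tolerance
655 × 1 = 655 Ω

655 Ω ±1%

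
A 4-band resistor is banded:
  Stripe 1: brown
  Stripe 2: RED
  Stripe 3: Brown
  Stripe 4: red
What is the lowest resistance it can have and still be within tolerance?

117.6 Ω

Brown → 1 (first significant figure)
Red → 2 (second significant figure)
Brown → ×10 multiplier
Red → ±2% tolerance
12 × 10 = 120 Ω
Lowest = 120 × (1 − 2/100) = 117.6 Ω.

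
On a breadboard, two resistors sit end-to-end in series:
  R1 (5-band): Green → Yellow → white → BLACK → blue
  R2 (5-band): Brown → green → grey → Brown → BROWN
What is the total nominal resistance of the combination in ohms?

R1: green, yellow, white → 549; black ×1 → 549 Ω.
R2: brown, green, grey → 158; brown ×10 → 1580 Ω.
Series: 549 + 1580 = 2129 Ω.

2129 Ω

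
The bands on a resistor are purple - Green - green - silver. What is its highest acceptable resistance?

Violet → 7 (first significant figure)
Green → 5 (second significant figure)
Green → ×10^5 multiplier
Silver → ±10% tolerance
75 × 100000 = 7500000 Ω
Highest = 7500000 × (1 + 10/100) = 8250000 Ω.

8250000 Ω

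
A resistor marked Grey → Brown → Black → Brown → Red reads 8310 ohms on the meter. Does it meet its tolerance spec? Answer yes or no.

Grey → 8 (first significant figure)
Brown → 1 (second significant figure)
Black → 0 (third significant figure)
Brown → ×10 multiplier
Red → ±2% tolerance
810 × 10 = 8100 Ω
Allowed range: 7938 Ω to 8262 Ω.
8310 ohms lies outside that range.

no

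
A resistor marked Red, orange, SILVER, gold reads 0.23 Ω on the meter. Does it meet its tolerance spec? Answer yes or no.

Red → 2 (first significant figure)
Orange → 3 (second significant figure)
Silver → ×0.01 multiplier
Gold → ±5% tolerance
23 × 0.01 = 0.23 Ω
Allowed range: 0.2185 Ω to 0.2415 Ω.
0.23 Ω lies inside that range.

yes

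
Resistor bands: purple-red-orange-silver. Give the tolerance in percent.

The last band, silver, is the tolerance band.
Silver corresponds to ±10%.

±10%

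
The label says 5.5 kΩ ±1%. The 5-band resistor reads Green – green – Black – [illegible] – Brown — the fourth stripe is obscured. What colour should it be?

brown

5500 Ω = 550 × 10^1.
The fourth band is the multiplier, 10^1, which is brown.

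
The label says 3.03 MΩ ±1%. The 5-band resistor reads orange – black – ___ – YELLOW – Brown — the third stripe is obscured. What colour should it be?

orange

3030000 Ω = 303 × 10^4.
The third band gives digit 3 of the significand, and 3 is orange.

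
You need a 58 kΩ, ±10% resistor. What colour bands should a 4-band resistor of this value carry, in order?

green, grey, orange, silver

58000 Ω = 58 × 10^3.
5 → green
8 → grey
Multiplier 10^3 → orange.
±10% tolerance → silver.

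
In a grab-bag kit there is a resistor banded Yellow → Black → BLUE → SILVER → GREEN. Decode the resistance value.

4.06 Ω

Yellow → 4 (first significant figure)
Black → 0 (second significant figure)
Blue → 6 (third significant figure)
Silver → ×0.01 multiplier
406 × 0.01 = 4.06 Ω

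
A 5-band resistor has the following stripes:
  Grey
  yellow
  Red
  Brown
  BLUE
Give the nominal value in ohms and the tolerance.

Grey → 8 (first significant figure)
Yellow → 4 (second significant figure)
Red → 2 (third significant figure)
Brown → ×10 multiplier
Blue → ±0.25% tolerance
842 × 10 = 8420 Ω

8420 Ω ±0.25%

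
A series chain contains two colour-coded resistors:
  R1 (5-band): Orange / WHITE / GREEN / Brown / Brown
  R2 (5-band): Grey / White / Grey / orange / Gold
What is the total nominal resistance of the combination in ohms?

R1: orange, white, green → 395; brown ×10 → 3950 Ω.
R2: grey, white, grey → 898; orange ×10^3 → 898000 Ω.
Series: 3950 + 898000 = 901950 Ω.

901950 Ω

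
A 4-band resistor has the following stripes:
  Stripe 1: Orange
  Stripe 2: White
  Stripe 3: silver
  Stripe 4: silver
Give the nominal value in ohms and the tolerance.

0.39 Ω ±10%

Orange → 3 (first significant figure)
White → 9 (second significant figure)
Silver → ×0.01 multiplier
Silver → ±10% tolerance
39 × 0.01 = 0.39 Ω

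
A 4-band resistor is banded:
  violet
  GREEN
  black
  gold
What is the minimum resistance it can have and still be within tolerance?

71.25 Ω

Violet → 7 (first significant figure)
Green → 5 (second significant figure)
Black → ×1 multiplier
Gold → ±5% tolerance
75 × 1 = 75 Ω
Minimum = 75 × (1 − 5/100) = 71.25 Ω.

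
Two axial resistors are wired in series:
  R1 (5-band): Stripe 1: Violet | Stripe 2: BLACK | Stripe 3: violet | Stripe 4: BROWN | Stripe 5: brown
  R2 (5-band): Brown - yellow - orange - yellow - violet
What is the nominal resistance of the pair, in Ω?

R1: violet, black, violet → 707; brown ×10 → 7070 Ω.
R2: brown, yellow, orange → 143; yellow ×10^4 → 1430000 Ω.
Series: 7070 + 1430000 = 1437070 Ω.

1437070 Ω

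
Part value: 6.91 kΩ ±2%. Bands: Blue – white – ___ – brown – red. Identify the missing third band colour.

6910 Ω = 691 × 10^1.
The third band gives digit 1 of the significand, and 1 is brown.

brown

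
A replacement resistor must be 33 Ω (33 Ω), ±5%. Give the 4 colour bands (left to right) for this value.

orange, orange, black, gold

33 Ω = 33 × 10^0.
3 → orange
3 → orange
Multiplier 10^0 → black.
±5% tolerance → gold.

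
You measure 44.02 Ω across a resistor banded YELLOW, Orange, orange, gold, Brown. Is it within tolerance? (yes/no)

no

Yellow → 4 (first significant figure)
Orange → 3 (second significant figure)
Orange → 3 (third significant figure)
Gold → ×0.1 multiplier
Brown → ±1% tolerance
433 × 0.1 = 43.3 Ω
Allowed range: 42.867 Ω to 43.733 Ω.
44.02 Ω lies outside that range.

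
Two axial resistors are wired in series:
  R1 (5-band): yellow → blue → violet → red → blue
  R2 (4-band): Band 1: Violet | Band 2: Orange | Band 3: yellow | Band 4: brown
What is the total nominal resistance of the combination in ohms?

776700 Ω

R1: yellow, blue, violet → 467; red ×10^2 → 46700 Ω.
R2: violet, orange → 73; yellow ×10^4 → 730000 Ω.
Series: 46700 + 730000 = 776700 Ω.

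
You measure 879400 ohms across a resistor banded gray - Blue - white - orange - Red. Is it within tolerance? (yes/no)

Grey → 8 (first significant figure)
Blue → 6 (second significant figure)
White → 9 (third significant figure)
Orange → ×10^3 multiplier
Red → ±2% tolerance
869 × 1000 = 869000 Ω
Allowed range: 851620 Ω to 886380 Ω.
879400 ohms lies inside that range.

yes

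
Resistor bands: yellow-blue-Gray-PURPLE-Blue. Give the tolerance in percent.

±0.25%

The last band, blue, is the tolerance band.
Blue corresponds to ±0.25%.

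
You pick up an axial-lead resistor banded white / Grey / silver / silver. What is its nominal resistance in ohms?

White → 9 (first significant figure)
Grey → 8 (second significant figure)
Silver → ×0.01 multiplier
98 × 0.01 = 0.98 Ω

0.98 Ω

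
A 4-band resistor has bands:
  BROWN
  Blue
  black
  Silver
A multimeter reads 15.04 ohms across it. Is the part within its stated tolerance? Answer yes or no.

yes

Brown → 1 (first significant figure)
Blue → 6 (second significant figure)
Black → ×1 multiplier
Silver → ±10% tolerance
16 × 1 = 16 Ω
Allowed range: 14.4 Ω to 17.6 Ω.
15.04 ohms lies inside that range.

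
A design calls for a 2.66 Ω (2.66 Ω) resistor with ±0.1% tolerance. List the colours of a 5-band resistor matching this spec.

2.66 Ω = 266 × 10^-2.
2 → red
6 → blue
6 → blue
Multiplier 10^-2 → silver.
±0.1% tolerance → violet.

red, blue, blue, silver, violet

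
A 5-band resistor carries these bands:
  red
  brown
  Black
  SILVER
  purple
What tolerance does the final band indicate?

±0.1%

The last band, violet, is the tolerance band.
Violet corresponds to ±0.1%.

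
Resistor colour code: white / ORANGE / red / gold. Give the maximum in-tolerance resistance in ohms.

White → 9 (first significant figure)
Orange → 3 (second significant figure)
Red → ×10^2 multiplier
Gold → ±5% tolerance
93 × 100 = 9300 Ω
Maximum = 9300 × (1 + 5/100) = 9765 Ω.

9765 Ω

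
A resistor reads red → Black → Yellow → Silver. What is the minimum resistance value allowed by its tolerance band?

180000 Ω

Red → 2 (first significant figure)
Black → 0 (second significant figure)
Yellow → ×10^4 multiplier
Silver → ±10% tolerance
20 × 10000 = 200000 Ω
Minimum = 200000 × (1 − 10/100) = 180000 Ω.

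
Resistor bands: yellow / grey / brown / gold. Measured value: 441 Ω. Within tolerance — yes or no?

Yellow → 4 (first significant figure)
Grey → 8 (second significant figure)
Brown → ×10 multiplier
Gold → ±5% tolerance
48 × 10 = 480 Ω
Allowed range: 456 Ω to 504 Ω.
441 Ω lies outside that range.

no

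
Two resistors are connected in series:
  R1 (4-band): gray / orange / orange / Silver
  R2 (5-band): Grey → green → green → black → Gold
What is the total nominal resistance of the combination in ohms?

R1: grey, orange → 83; orange ×10^3 → 83000 Ω.
R2: grey, green, green → 855; black ×1 → 855 Ω.
Series: 83000 + 855 = 83855 Ω.

83855 Ω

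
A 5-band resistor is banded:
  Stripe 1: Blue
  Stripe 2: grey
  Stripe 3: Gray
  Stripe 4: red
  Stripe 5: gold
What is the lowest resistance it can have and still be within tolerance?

65360 Ω

Blue → 6 (first significant figure)
Grey → 8 (second significant figure)
Grey → 8 (third significant figure)
Red → ×10^2 multiplier
Gold → ±5% tolerance
688 × 100 = 68800 Ω
Lowest = 68800 × (1 − 5/100) = 65360 Ω.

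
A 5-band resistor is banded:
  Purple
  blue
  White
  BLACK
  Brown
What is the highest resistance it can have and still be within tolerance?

776.69 Ω

Violet → 7 (first significant figure)
Blue → 6 (second significant figure)
White → 9 (third significant figure)
Black → ×1 multiplier
Brown → ±1% tolerance
769 × 1 = 769 Ω
Highest = 769 × (1 + 1/100) = 776.69 Ω.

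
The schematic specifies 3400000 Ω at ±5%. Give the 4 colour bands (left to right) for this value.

orange, yellow, green, gold

3400000 Ω = 34 × 10^5.
3 → orange
4 → yellow
Multiplier 10^5 → green.
±5% tolerance → gold.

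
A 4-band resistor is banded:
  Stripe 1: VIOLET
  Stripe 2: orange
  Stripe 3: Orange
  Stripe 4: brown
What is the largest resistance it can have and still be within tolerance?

73730 Ω

Violet → 7 (first significant figure)
Orange → 3 (second significant figure)
Orange → ×10^3 multiplier
Brown → ±1% tolerance
73 × 1000 = 73000 Ω
Largest = 73000 × (1 + 1/100) = 73730 Ω.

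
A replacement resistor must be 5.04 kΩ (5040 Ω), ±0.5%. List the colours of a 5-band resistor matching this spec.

5040 Ω = 504 × 10^1.
5 → green
0 → black
4 → yellow
Multiplier 10^1 → brown.
±0.5% tolerance → green.

green, black, yellow, brown, green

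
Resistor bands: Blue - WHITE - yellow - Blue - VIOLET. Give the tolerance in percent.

±0.1%

The last band, violet, is the tolerance band.
Violet corresponds to ±0.1%.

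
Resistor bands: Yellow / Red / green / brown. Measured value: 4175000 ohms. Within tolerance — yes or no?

yes

Yellow → 4 (first significant figure)
Red → 2 (second significant figure)
Green → ×10^5 multiplier
Brown → ±1% tolerance
42 × 100000 = 4200000 Ω
Allowed range: 4158000 Ω to 4242000 Ω.
4175000 ohms lies inside that range.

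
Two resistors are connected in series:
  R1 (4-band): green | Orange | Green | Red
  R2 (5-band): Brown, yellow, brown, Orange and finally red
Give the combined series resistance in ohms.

R1: green, orange → 53; green ×10^5 → 5300000 Ω.
R2: brown, yellow, brown → 141; orange ×10^3 → 141000 Ω.
Series: 5300000 + 141000 = 5441000 Ω.

5441000 Ω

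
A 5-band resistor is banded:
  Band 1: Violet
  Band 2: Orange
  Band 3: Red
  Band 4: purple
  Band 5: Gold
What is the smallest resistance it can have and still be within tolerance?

6954000000 Ω

Violet → 7 (first significant figure)
Orange → 3 (second significant figure)
Red → 2 (third significant figure)
Violet → ×10^7 multiplier
Gold → ±5% tolerance
732 × 10000000 = 7320000000 Ω
Smallest = 7320000000 × (1 − 5/100) = 6954000000 Ω.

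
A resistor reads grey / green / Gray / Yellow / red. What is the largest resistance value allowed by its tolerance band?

Grey → 8 (first significant figure)
Green → 5 (second significant figure)
Grey → 8 (third significant figure)
Yellow → ×10^4 multiplier
Red → ±2% tolerance
858 × 10000 = 8580000 Ω
Largest = 8580000 × (1 + 2/100) = 8751600 Ω.

8751600 Ω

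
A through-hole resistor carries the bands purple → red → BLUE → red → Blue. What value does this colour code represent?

Violet → 7 (first significant figure)
Red → 2 (second significant figure)
Blue → 6 (third significant figure)
Red → ×10^2 multiplier
726 × 100 = 72600 Ω

72600 Ω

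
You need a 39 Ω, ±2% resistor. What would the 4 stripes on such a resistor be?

orange, white, black, red

39 Ω = 39 × 10^0.
3 → orange
9 → white
Multiplier 10^0 → black.
±2% tolerance → red.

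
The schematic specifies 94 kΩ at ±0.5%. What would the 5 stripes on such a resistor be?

white, yellow, black, red, green

94000 Ω = 940 × 10^2.
9 → white
4 → yellow
0 → black
Multiplier 10^2 → red.
±0.5% tolerance → green.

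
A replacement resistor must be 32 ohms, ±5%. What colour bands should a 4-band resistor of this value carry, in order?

orange, red, black, gold

32 Ω = 32 × 10^0.
3 → orange
2 → red
Multiplier 10^0 → black.
±5% tolerance → gold.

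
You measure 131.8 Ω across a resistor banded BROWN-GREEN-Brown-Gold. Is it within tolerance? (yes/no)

no

Brown → 1 (first significant figure)
Green → 5 (second significant figure)
Brown → ×10 multiplier
Gold → ±5% tolerance
15 × 10 = 150 Ω
Allowed range: 142.5 Ω to 157.5 Ω.
131.8 Ω lies outside that range.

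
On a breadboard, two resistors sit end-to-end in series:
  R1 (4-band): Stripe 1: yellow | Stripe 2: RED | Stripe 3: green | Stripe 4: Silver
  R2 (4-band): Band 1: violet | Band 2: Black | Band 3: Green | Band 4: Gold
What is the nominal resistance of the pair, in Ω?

11200000 Ω

R1: yellow, red → 42; green ×10^5 → 4200000 Ω.
R2: violet, black → 70; green ×10^5 → 7000000 Ω.
Series: 4200000 + 7000000 = 11200000 Ω.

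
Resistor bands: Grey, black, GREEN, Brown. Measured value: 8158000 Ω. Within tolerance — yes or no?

no

Grey → 8 (first significant figure)
Black → 0 (second significant figure)
Green → ×10^5 multiplier
Brown → ±1% tolerance
80 × 100000 = 8000000 Ω
Allowed range: 7920000 Ω to 8080000 Ω.
8158000 Ω lies outside that range.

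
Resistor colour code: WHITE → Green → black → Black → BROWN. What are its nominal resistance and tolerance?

White → 9 (first significant figure)
Green → 5 (second significant figure)
Black → 0 (third significant figure)
Black → ×1 multiplier
Brown → ±1% tolerance
950 × 1 = 950 Ω

950 Ω ±1%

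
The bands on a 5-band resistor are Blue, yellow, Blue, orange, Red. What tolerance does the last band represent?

The last band, red, is the tolerance band.
Red corresponds to ±2%.

±2%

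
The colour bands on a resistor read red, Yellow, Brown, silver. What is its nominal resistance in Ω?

Red → 2 (first significant figure)
Yellow → 4 (second significant figure)
Brown → ×10 multiplier
24 × 10 = 240 Ω

240 Ω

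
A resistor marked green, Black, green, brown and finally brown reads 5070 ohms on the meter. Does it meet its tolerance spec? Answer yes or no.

Green → 5 (first significant figure)
Black → 0 (second significant figure)
Green → 5 (third significant figure)
Brown → ×10 multiplier
Brown → ±1% tolerance
505 × 10 = 5050 Ω
Allowed range: 4999.5 Ω to 5100.5 Ω.
5070 ohms lies inside that range.

yes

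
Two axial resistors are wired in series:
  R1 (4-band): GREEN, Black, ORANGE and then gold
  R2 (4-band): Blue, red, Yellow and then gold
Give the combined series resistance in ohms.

670000 Ω

R1: green, black → 50; orange ×10^3 → 50000 Ω.
R2: blue, red → 62; yellow ×10^4 → 620000 Ω.
Series: 50000 + 620000 = 670000 Ω.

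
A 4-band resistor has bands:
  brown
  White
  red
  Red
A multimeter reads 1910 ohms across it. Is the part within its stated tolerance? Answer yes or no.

Brown → 1 (first significant figure)
White → 9 (second significant figure)
Red → ×10^2 multiplier
Red → ±2% tolerance
19 × 100 = 1900 Ω
Allowed range: 1862 Ω to 1938 Ω.
1910 ohms lies inside that range.

yes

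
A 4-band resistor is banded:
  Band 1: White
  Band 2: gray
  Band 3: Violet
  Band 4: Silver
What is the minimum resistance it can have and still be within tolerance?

882000000 Ω

White → 9 (first significant figure)
Grey → 8 (second significant figure)
Violet → ×10^7 multiplier
Silver → ±10% tolerance
98 × 10000000 = 980000000 Ω
Minimum = 980000000 × (1 − 10/100) = 882000000 Ω.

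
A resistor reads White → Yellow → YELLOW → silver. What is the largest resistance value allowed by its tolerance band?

White → 9 (first significant figure)
Yellow → 4 (second significant figure)
Yellow → ×10^4 multiplier
Silver → ±10% tolerance
94 × 10000 = 940000 Ω
Largest = 940000 × (1 + 10/100) = 1034000 Ω.

1034000 Ω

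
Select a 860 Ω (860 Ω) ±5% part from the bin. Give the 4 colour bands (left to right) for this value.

860 Ω = 86 × 10^1.
8 → grey
6 → blue
Multiplier 10^1 → brown.
±5% tolerance → gold.

grey, blue, brown, gold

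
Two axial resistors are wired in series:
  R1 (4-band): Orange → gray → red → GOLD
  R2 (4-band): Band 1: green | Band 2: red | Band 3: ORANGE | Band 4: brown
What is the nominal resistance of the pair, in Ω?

R1: orange, grey → 38; red ×10^2 → 3800 Ω.
R2: green, red → 52; orange ×10^3 → 52000 Ω.
Series: 3800 + 52000 = 55800 Ω.

55800 Ω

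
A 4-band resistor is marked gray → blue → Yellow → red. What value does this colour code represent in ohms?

860000 Ω

Grey → 8 (first significant figure)
Blue → 6 (second significant figure)
Yellow → ×10^4 multiplier
86 × 10000 = 860000 Ω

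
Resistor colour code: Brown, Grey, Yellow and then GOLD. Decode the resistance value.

180000 Ω

Brown → 1 (first significant figure)
Grey → 8 (second significant figure)
Yellow → ×10^4 multiplier
18 × 10000 = 180000 Ω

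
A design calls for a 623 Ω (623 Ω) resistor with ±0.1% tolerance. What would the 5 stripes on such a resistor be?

blue, red, orange, black, violet

623 Ω = 623 × 10^0.
6 → blue
2 → red
3 → orange
Multiplier 10^0 → black.
±0.1% tolerance → violet.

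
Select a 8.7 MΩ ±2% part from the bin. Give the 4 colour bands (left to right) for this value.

8700000 Ω = 87 × 10^5.
8 → grey
7 → violet
Multiplier 10^5 → green.
±2% tolerance → red.

grey, violet, green, red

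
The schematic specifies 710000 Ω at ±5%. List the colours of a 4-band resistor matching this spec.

violet, brown, yellow, gold

710000 Ω = 71 × 10^4.
7 → violet
1 → brown
Multiplier 10^4 → yellow.
±5% tolerance → gold.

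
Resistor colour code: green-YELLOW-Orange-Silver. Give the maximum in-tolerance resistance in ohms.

Green → 5 (first significant figure)
Yellow → 4 (second significant figure)
Orange → ×10^3 multiplier
Silver → ±10% tolerance
54 × 1000 = 54000 Ω
Maximum = 54000 × (1 + 10/100) = 59400 Ω.

59400 Ω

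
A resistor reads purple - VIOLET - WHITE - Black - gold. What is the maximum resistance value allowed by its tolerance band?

Violet → 7 (first significant figure)
Violet → 7 (second significant figure)
White → 9 (third significant figure)
Black → ×1 multiplier
Gold → ±5% tolerance
779 × 1 = 779 Ω
Maximum = 779 × (1 + 5/100) = 817.95 Ω.

817.95 Ω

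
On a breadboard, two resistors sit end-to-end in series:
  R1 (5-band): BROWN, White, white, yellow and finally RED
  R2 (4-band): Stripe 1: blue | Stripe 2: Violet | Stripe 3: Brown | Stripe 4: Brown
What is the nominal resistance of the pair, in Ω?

R1: brown, white, white → 199; yellow ×10^4 → 1990000 Ω.
R2: blue, violet → 67; brown ×10 → 670 Ω.
Series: 1990000 + 670 = 1990670 Ω.

1990670 Ω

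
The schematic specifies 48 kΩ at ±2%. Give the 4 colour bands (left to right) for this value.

48000 Ω = 48 × 10^3.
4 → yellow
8 → grey
Multiplier 10^3 → orange.
±2% tolerance → red.

yellow, grey, orange, red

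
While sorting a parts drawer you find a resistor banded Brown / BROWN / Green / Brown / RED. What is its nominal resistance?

Brown → 1 (first significant figure)
Brown → 1 (second significant figure)
Green → 5 (third significant figure)
Brown → ×10 multiplier
115 × 10 = 1150 Ω

1150 Ω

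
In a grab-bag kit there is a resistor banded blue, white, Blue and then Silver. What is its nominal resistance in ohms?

69000000 Ω

Blue → 6 (first significant figure)
White → 9 (second significant figure)
Blue → ×10^6 multiplier
69 × 1000000 = 69000000 Ω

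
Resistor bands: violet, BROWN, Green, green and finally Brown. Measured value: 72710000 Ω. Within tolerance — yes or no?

Violet → 7 (first significant figure)
Brown → 1 (second significant figure)
Green → 5 (third significant figure)
Green → ×10^5 multiplier
Brown → ±1% tolerance
715 × 100000 = 71500000 Ω
Allowed range: 70785000 Ω to 72215000 Ω.
72710000 Ω lies outside that range.

no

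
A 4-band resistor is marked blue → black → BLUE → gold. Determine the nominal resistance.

Blue → 6 (first significant figure)
Black → 0 (second significant figure)
Blue → ×10^6 multiplier
60 × 1000000 = 60000000 Ω

60000000 Ω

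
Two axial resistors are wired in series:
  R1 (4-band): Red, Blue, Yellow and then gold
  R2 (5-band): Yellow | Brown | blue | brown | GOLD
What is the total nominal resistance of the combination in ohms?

264160 Ω

R1: red, blue → 26; yellow ×10^4 → 260000 Ω.
R2: yellow, brown, blue → 416; brown ×10 → 4160 Ω.
Series: 260000 + 4160 = 264160 Ω.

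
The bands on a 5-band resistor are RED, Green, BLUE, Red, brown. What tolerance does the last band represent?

±1%

The last band, brown, is the tolerance band.
Brown corresponds to ±1%.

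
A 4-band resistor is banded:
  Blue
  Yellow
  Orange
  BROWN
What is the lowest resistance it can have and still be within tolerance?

63360 Ω

Blue → 6 (first significant figure)
Yellow → 4 (second significant figure)
Orange → ×10^3 multiplier
Brown → ±1% tolerance
64 × 1000 = 64000 Ω
Lowest = 64000 × (1 − 1/100) = 63360 Ω.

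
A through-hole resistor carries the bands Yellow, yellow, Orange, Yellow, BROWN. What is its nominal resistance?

Yellow → 4 (first significant figure)
Yellow → 4 (second significant figure)
Orange → 3 (third significant figure)
Yellow → ×10^4 multiplier
443 × 10000 = 4430000 Ω

4430000 Ω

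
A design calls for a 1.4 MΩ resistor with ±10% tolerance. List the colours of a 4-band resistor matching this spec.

1400000 Ω = 14 × 10^5.
1 → brown
4 → yellow
Multiplier 10^5 → green.
±10% tolerance → silver.

brown, yellow, green, silver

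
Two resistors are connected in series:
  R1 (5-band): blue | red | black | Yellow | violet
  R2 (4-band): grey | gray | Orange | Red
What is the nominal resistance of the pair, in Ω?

6288000 Ω

R1: blue, red, black → 620; yellow ×10^4 → 6200000 Ω.
R2: grey, grey → 88; orange ×10^3 → 88000 Ω.
Series: 6200000 + 88000 = 6288000 Ω.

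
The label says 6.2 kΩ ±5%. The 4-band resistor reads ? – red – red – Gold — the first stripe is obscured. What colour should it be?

blue

6200 Ω = 62 × 10^2.
The first band gives digit 6 of the significand, and 6 is blue.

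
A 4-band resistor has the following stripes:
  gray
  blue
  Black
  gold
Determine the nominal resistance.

Grey → 8 (first significant figure)
Blue → 6 (second significant figure)
Black → ×1 multiplier
86 × 1 = 86 Ω

86 Ω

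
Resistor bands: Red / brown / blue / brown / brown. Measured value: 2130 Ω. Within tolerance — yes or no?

Red → 2 (first significant figure)
Brown → 1 (second significant figure)
Blue → 6 (third significant figure)
Brown → ×10 multiplier
Brown → ±1% tolerance
216 × 10 = 2160 Ω
Allowed range: 2138.4 Ω to 2181.6 Ω.
2130 Ω lies outside that range.

no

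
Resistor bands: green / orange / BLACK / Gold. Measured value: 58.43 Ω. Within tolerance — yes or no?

Green → 5 (first significant figure)
Orange → 3 (second significant figure)
Black → ×1 multiplier
Gold → ±5% tolerance
53 × 1 = 53 Ω
Allowed range: 50.35 Ω to 55.65 Ω.
58.43 Ω lies outside that range.

no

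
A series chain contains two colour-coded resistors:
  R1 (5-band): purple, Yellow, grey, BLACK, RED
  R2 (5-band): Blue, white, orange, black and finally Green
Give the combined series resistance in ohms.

1441 Ω

R1: violet, yellow, grey → 748; black ×1 → 748 Ω.
R2: blue, white, orange → 693; black ×1 → 693 Ω.
Series: 748 + 693 = 1441 Ω.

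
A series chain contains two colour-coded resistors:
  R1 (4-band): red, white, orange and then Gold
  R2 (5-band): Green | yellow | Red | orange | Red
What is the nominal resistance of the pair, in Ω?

R1: red, white → 29; orange ×10^3 → 29000 Ω.
R2: green, yellow, red → 542; orange ×10^3 → 542000 Ω.
Series: 29000 + 542000 = 571000 Ω.

571000 Ω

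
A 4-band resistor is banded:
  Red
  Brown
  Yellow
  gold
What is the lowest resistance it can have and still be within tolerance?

199500 Ω

Red → 2 (first significant figure)
Brown → 1 (second significant figure)
Yellow → ×10^4 multiplier
Gold → ±5% tolerance
21 × 10000 = 210000 Ω
Lowest = 210000 × (1 − 5/100) = 199500 Ω.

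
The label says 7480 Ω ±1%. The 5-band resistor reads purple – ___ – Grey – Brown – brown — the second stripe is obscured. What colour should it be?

7480 Ω = 748 × 10^1.
The second band gives digit 4 of the significand, and 4 is yellow.

yellow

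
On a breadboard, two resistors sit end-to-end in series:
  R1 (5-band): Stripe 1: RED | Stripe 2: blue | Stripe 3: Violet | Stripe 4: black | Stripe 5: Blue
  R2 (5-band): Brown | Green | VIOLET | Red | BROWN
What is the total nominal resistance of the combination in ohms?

15967 Ω

R1: red, blue, violet → 267; black ×1 → 267 Ω.
R2: brown, green, violet → 157; red ×10^2 → 15700 Ω.
Series: 267 + 15700 = 15967 Ω.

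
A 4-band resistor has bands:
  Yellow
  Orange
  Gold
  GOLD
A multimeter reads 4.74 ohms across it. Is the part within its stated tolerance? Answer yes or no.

no

Yellow → 4 (first significant figure)
Orange → 3 (second significant figure)
Gold → ×0.1 multiplier
Gold → ±5% tolerance
43 × 0.1 = 4.3 Ω
Allowed range: 4.085 Ω to 4.515 Ω.
4.74 ohms lies outside that range.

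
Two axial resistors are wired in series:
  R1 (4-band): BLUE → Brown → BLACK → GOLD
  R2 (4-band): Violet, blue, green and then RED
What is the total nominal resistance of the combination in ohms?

R1: blue, brown → 61; black ×1 → 61 Ω.
R2: violet, blue → 76; green ×10^5 → 7600000 Ω.
Series: 61 + 7600000 = 7600061 Ω.

7600061 Ω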